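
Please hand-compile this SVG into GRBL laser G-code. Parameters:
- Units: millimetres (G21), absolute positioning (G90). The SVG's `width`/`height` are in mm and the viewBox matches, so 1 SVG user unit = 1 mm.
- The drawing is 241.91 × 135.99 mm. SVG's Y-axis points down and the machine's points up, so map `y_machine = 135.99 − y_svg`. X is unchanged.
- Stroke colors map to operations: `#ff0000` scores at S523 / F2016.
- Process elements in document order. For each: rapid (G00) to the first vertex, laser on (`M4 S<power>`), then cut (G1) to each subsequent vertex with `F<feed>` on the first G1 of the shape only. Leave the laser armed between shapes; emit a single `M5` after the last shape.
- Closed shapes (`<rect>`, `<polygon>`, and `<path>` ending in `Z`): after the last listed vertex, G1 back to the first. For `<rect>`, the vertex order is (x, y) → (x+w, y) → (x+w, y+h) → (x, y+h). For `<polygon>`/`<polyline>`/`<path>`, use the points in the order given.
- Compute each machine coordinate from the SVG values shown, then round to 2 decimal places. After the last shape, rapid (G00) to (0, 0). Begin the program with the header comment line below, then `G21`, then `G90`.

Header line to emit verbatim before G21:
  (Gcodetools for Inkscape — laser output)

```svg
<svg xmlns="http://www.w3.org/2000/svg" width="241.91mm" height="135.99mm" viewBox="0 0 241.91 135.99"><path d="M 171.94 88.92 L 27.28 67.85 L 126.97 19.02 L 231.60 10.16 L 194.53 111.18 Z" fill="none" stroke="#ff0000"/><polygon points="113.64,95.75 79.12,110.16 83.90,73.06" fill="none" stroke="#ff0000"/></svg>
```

viewBox `0 0 241.91 135.99` with mm width/height → 1 unit = 1 mm. Flip: y_m = 135.99 − y_svg.

**Shape 1** — `<path>` closed polygon, stroke `#ff0000` → score (S523, F2016). Machine vertices: (171.94,47.07) → (27.28,68.14) → (126.97,116.97) → (231.60,125.83) → (194.53,24.81) → (171.94,47.07). Closed: final G1 returns to the first vertex.

**Shape 2** — `<polygon>` regular polygon, stroke `#ff0000` → score (S523, F2016). Machine vertices: (113.64,40.24) → (79.12,25.83) → (83.90,62.93) → (113.64,40.24). Closed: final G1 returns to the first vertex.

(Gcodetools for Inkscape — laser output)
G21
G90
G00 X171.94 Y47.07
M4 S523
G1 X27.28 Y68.14 F2016
G1 X126.97 Y116.97
G1 X231.60 Y125.83
G1 X194.53 Y24.81
G1 X171.94 Y47.07
G00 X113.64 Y40.24
M4 S523
G1 X79.12 Y25.83 F2016
G1 X83.90 Y62.93
G1 X113.64 Y40.24
M5
G00 X0.00 Y0.00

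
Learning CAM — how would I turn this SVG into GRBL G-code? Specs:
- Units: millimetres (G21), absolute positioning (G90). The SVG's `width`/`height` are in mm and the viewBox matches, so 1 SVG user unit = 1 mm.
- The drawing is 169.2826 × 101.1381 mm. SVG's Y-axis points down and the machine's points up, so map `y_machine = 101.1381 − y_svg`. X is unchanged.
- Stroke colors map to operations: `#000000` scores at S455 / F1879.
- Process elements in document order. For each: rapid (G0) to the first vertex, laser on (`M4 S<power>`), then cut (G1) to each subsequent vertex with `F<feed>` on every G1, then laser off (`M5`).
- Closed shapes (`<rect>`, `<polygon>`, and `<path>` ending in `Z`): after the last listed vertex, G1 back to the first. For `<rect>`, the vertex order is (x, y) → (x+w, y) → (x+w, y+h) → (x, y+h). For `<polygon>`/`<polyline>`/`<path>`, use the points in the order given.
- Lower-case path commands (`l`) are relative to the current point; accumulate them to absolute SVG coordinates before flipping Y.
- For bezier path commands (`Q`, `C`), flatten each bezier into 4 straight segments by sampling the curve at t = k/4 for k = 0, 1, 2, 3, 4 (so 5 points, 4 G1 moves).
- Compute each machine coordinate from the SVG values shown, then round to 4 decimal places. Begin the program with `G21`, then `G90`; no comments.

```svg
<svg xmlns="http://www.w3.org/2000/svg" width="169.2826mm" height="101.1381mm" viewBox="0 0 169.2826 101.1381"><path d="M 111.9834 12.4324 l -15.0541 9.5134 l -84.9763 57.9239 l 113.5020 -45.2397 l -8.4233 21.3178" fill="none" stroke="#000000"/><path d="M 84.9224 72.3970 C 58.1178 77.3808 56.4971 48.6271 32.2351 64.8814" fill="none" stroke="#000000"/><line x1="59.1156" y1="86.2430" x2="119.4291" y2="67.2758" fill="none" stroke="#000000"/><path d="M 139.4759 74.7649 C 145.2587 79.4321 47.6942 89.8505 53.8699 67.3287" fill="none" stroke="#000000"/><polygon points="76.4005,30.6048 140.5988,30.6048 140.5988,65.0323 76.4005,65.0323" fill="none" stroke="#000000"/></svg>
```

G21
G90
G0 X111.9834 Y88.7057
M4 S455
G1 X96.9293 Y79.1923 F1879
G1 X11.9530 Y21.2684 F1879
G1 X125.4550 Y66.5081 F1879
G1 X117.0317 Y45.1903 F1879
M5
G0 X84.9224 Y28.7411
M4 S455
G1 X68.7937 Y30.0986 F1879
G1 X57.6253 Y36.7253 F1879
G1 X46.9336 Y41.2388 F1879
G1 X32.2351 Y36.2567 F1879
M5
G0 X59.1156 Y14.8951
M4 S455
G1 X119.4291 Y33.8623 F1879
M5
G0 X139.4759 Y26.3732
M4 S455
G1 X127.6711 Y22.3990 F1879
G1 X96.5256 Y19.8954 F1879
G1 X65.4537 Y22.4898 F1879
G1 X53.8699 Y33.8094 F1879
M5
G0 X76.4005 Y70.5333
M4 S455
G1 X140.5988 Y70.5333 F1879
G1 X140.5988 Y36.1058 F1879
G1 X76.4005 Y36.1058 F1879
G1 X76.4005 Y70.5333 F1879
M5

viewBox `0 0 169.2826 101.1381` with mm width/height → 1 unit = 1 mm. Flip: y_m = 101.1381 − y_svg.

**Shape 1** — `<path>` open polyline, stroke `#000000` → score (S455, F1879). Machine vertices: (111.9834,88.7057) → (96.9293,79.1923) → (11.9530,21.2684) → (125.4550,66.5081) → (117.0317,45.1903). Open path.

**Shape 2** — `<path>` cubic bezier, stroke `#000000` → score (S455, F1879). Control points (SVG): P0=(84.9224,72.3970), P1=(58.1178,77.3808), P2=(56.4971,48.6271), P3=(32.2351,64.8814); sampled at t=k/4. Machine vertices: (84.9224,28.7411) → (68.7937,30.0986) → (57.6253,36.7253) → (46.9336,41.2388) → (32.2351,36.2567). Open path.

**Shape 3** — `<line>` line segment, stroke `#000000` → score (S455, F1879). Machine vertices: (59.1156,14.8951) → (119.4291,33.8623). Open path.

**Shape 4** — `<path>` cubic bezier, stroke `#000000` → score (S455, F1879). Control points (SVG): P0=(139.4759,74.7649), P1=(145.2587,79.4321), P2=(47.6942,89.8505), P3=(53.8699,67.3287); sampled at t=k/4. Machine vertices: (139.4759,26.3732) → (127.6711,22.3990) → (96.5256,19.8954) → (65.4537,22.4898) → (53.8699,33.8094). Open path.

**Shape 5** — `<polygon>` rectangle, stroke `#000000` → score (S455, F1879). Machine vertices: (76.4005,70.5333) → (140.5988,70.5333) → (140.5988,36.1058) → (76.4005,36.1058) → (76.4005,70.5333). Closed: final G1 returns to the first vertex.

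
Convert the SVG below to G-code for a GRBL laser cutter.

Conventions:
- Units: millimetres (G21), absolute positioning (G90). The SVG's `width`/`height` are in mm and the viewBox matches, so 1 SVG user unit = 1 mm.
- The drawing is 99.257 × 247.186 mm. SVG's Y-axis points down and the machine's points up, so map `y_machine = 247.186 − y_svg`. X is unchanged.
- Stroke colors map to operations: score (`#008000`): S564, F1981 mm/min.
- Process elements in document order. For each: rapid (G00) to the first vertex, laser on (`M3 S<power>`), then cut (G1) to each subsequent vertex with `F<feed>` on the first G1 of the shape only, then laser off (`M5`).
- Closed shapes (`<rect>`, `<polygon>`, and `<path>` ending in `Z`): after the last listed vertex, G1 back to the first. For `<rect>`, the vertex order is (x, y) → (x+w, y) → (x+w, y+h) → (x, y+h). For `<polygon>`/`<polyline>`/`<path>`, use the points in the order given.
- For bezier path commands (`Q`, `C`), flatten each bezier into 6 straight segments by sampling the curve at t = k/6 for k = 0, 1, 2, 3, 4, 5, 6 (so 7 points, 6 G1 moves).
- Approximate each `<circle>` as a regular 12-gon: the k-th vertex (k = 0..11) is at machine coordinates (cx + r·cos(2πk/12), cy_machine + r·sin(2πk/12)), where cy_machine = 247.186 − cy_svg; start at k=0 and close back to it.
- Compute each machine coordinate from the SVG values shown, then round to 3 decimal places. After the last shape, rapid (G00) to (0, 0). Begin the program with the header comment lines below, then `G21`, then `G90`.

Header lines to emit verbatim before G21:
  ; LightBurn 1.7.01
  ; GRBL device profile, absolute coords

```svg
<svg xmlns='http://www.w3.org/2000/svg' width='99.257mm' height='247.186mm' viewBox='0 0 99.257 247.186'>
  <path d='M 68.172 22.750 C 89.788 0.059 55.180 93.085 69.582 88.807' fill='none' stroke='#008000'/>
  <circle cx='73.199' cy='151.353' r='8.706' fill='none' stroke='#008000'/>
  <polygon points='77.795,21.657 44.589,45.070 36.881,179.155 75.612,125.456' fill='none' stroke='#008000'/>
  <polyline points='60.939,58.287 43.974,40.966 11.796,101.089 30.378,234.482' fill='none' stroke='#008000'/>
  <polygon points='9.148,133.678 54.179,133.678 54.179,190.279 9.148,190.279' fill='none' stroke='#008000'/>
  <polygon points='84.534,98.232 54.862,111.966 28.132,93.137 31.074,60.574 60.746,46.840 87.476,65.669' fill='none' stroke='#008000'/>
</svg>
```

; LightBurn 1.7.01
; GRBL device profile, absolute coords
G21
G90
G00 X68.172 Y224.436
M3 S564
G1 X74.782 Y227.125 F1981
G1 X74.944 Y216.444
G1 X71.582 Y198.312
G1 X67.619 Y178.646
G1 X65.978 Y163.362
G1 X69.582 Y158.379
M5
G00 X81.905 Y95.833
M3 S564
G1 X80.739 Y100.186 F1981
G1 X77.552 Y103.373
G1 X73.199 Y104.539
G1 X68.846 Y103.373
G1 X65.659 Y100.186
G1 X64.493 Y95.833
G1 X65.659 Y91.480
G1 X68.846 Y88.293
G1 X73.199 Y87.127
G1 X77.552 Y88.293
G1 X80.739 Y91.480
G1 X81.905 Y95.833
M5
G00 X77.795 Y225.529
M3 S564
G1 X44.589 Y202.116 F1981
G1 X36.881 Y68.031
G1 X75.612 Y121.730
G1 X77.795 Y225.529
M5
G00 X60.939 Y188.899
M3 S564
G1 X43.974 Y206.220 F1981
G1 X11.796 Y146.097
G1 X30.378 Y12.704
M5
G00 X9.148 Y113.508
M3 S564
G1 X54.179 Y113.508 F1981
G1 X54.179 Y56.907
G1 X9.148 Y56.907
G1 X9.148 Y113.508
M5
G00 X84.534 Y148.954
M3 S564
G1 X54.862 Y135.220 F1981
G1 X28.132 Y154.049
G1 X31.074 Y186.612
G1 X60.746 Y200.346
G1 X87.476 Y181.517
G1 X84.534 Y148.954
M5
G00 X0.000 Y0.000

Since the viewBox matches the mm dimensions, user units are millimetres directly. The only transform is the Y-flip y_m = 247.186 − y_svg.

Shape 1 is a cubic bezier drawn with `<path>`. Its stroke #008000 means score at S564, F1981. After flipping Y the toolpath is (68.172,224.436) → (74.782,227.125) → (74.944,216.444) → (71.582,198.312) → (67.619,178.646) → (65.978,163.362) → (69.582,158.379).

Shape 2 is a circle drawn with `<circle>`. Its stroke #008000 means score at S564, F1981. After flipping Y the toolpath is (81.905,95.833) → (80.739,100.186) → (77.552,103.373) → (73.199,104.539) → (68.846,103.373) → (65.659,100.186) → (64.493,95.833) → (65.659,91.480) → (68.846,88.293) → (73.199,87.127) → (77.552,88.293) → (80.739,91.480) → (81.905,95.833), returning to the start.

Shape 3 is a closed polygon drawn with `<polygon>`. Its stroke #008000 means score at S564, F1981. After flipping Y the toolpath is (77.795,225.529) → (44.589,202.116) → (36.881,68.031) → (75.612,121.730) → (77.795,225.529), returning to the start.

Shape 4 is a open polyline drawn with `<polyline>`. Its stroke #008000 means score at S564, F1981. After flipping Y the toolpath is (60.939,188.899) → (43.974,206.220) → (11.796,146.097) → (30.378,12.704).

Shape 5 is a rectangle drawn with `<polygon>`. Its stroke #008000 means score at S564, F1981. After flipping Y the toolpath is (9.148,113.508) → (54.179,113.508) → (54.179,56.907) → (9.148,56.907) → (9.148,113.508), returning to the start.

Shape 6 is a regular polygon drawn with `<polygon>`. Its stroke #008000 means score at S564, F1981. After flipping Y the toolpath is (84.534,148.954) → (54.862,135.220) → (28.132,154.049) → (31.074,186.612) → (60.746,200.346) → (87.476,181.517) → (84.534,148.954), returning to the start.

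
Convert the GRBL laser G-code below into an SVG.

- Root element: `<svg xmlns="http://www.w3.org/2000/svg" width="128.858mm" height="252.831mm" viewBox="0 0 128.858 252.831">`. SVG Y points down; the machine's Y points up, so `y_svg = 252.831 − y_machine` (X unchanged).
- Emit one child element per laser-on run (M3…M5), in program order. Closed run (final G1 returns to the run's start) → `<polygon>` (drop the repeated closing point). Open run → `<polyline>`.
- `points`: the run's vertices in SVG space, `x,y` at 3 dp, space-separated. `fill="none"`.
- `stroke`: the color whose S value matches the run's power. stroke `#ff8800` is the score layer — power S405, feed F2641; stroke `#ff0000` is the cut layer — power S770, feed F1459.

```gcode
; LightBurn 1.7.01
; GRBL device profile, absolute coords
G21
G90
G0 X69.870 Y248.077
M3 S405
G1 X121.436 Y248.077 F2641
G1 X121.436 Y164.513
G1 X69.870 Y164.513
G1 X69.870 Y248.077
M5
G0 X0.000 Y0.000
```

y_svg = 252.831 − y_m. Every run uses S405, so all elements get stroke `#ff8800` (score).

[1] closed run; points: 69.870,4.754 121.436,4.754 121.436,88.318 69.870,88.318

<svg xmlns="http://www.w3.org/2000/svg" width="128.858mm" height="252.831mm" viewBox="0 0 128.858 252.831">
  <polygon points="69.870,4.754 121.436,4.754 121.436,88.318 69.870,88.318" fill="none" stroke="#ff8800"/>
</svg>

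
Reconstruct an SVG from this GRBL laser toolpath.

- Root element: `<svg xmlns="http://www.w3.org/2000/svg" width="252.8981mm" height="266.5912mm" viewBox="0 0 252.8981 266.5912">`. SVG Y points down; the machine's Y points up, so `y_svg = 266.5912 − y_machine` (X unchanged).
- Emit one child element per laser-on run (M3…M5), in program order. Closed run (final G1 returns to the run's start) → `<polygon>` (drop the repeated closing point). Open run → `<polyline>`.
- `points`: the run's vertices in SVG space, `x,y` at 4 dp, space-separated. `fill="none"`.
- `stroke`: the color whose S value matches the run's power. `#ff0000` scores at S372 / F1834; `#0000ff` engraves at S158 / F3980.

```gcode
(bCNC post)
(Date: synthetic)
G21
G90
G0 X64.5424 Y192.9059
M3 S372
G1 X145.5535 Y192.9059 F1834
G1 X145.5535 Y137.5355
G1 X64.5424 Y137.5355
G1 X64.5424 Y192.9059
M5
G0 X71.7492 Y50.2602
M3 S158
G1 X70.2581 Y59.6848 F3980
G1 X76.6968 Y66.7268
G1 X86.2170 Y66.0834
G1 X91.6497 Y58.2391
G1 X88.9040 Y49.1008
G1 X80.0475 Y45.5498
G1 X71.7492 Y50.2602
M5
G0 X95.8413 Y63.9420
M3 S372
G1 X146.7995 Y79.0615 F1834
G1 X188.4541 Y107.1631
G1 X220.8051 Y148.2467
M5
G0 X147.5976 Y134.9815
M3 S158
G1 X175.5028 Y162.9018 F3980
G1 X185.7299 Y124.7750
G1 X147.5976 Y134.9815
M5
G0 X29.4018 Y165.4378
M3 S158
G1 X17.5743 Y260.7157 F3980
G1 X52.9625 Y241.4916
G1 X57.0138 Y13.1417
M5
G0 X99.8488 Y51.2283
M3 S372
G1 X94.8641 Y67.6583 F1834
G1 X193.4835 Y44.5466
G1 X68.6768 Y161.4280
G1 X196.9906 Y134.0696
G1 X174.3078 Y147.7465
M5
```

<svg xmlns="http://www.w3.org/2000/svg" width="252.8981mm" height="266.5912mm" viewBox="0 0 252.8981 266.5912">
  <polygon points="64.5424,73.6853 145.5535,73.6853 145.5535,129.0557 64.5424,129.0557" fill="none" stroke="#ff0000"/>
  <polygon points="71.7492,216.3310 70.2581,206.9064 76.6968,199.8644 86.2170,200.5078 91.6497,208.3521 88.9040,217.4904 80.0475,221.0414" fill="none" stroke="#0000ff"/>
  <polyline points="95.8413,202.6492 146.7995,187.5297 188.4541,159.4281 220.8051,118.3445" fill="none" stroke="#ff0000"/>
  <polygon points="147.5976,131.6097 175.5028,103.6894 185.7299,141.8162" fill="none" stroke="#0000ff"/>
  <polyline points="29.4018,101.1534 17.5743,5.8755 52.9625,25.0996 57.0138,253.4495" fill="none" stroke="#0000ff"/>
  <polyline points="99.8488,215.3629 94.8641,198.9329 193.4835,222.0446 68.6768,105.1632 196.9906,132.5216 174.3078,118.8447" fill="none" stroke="#ff0000"/>
</svg>

y_svg = 266.5912 − y_m.

[1] S372→`#ff0000` (score); closed run; points: 64.5424,73.6853 145.5535,73.6853 145.5535,129.0557 64.5424,129.0557

[2] S158→`#0000ff` (engrave); closed run; points: 71.7492,216.3310 70.2581,206.9064 76.6968,199.8644 86.2170,200.5078 91.6497,208.3521 88.9040,217.4904 80.0475,221.0414

[3] S372→`#ff0000` (score); open run; points: 95.8413,202.6492 146.7995,187.5297 188.4541,159.4281 220.8051,118.3445

[4] S158→`#0000ff` (engrave); closed run; points: 147.5976,131.6097 175.5028,103.6894 185.7299,141.8162

[5] S158→`#0000ff` (engrave); open run; points: 29.4018,101.1534 17.5743,5.8755 52.9625,25.0996 57.0138,253.4495

[6] S372→`#ff0000` (score); open run; points: 99.8488,215.3629 94.8641,198.9329 193.4835,222.0446 68.6768,105.1632 196.9906,132.5216 174.3078,118.8447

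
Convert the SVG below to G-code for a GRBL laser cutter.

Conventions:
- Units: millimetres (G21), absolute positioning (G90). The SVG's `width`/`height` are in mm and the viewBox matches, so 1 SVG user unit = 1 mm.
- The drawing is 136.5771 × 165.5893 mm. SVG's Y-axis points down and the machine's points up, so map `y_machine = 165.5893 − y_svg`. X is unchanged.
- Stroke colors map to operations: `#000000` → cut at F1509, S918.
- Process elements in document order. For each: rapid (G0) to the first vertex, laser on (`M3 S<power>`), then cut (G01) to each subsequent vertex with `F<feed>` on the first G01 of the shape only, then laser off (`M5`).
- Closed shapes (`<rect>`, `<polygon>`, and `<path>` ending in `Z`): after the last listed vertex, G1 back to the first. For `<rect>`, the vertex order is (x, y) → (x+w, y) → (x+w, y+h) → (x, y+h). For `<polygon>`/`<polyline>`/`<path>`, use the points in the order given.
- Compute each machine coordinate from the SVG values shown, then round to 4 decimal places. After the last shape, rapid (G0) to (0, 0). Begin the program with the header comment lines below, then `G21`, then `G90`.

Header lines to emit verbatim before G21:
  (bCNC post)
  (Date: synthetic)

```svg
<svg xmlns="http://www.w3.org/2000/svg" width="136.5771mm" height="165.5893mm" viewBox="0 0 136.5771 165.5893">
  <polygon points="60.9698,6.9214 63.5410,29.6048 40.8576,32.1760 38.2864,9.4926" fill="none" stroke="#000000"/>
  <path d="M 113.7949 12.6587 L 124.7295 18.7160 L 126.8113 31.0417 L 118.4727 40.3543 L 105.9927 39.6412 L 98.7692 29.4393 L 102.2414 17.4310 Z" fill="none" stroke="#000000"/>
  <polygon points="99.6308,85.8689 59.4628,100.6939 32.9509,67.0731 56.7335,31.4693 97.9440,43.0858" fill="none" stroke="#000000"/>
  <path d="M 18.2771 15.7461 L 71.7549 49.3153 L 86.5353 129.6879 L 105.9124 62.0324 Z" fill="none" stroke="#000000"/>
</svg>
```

viewBox `0 0 136.5771 165.5893` with mm width/height → 1 unit = 1 mm. Flip: y_m = 165.5893 − y_svg.

**Shape 1** — `<polygon>` regular polygon, stroke `#000000` → cut (S918, F1509). Machine vertices: (60.9698,158.6679) → (63.5410,135.9845) → (40.8576,133.4133) → (38.2864,156.0967) → (60.9698,158.6679). Closed: final G1 returns to the first vertex.

**Shape 2** — `<path>` regular polygon, stroke `#000000` → cut (S918, F1509). Machine vertices: (113.7949,152.9306) → (124.7295,146.8733) → (126.8113,134.5476) → (118.4727,125.2350) → (105.9927,125.9481) → (98.7692,136.1500) → (102.2414,148.1583) → (113.7949,152.9306). Closed: final G1 returns to the first vertex.

**Shape 3** — `<polygon>` regular polygon, stroke `#000000` → cut (S918, F1509). Machine vertices: (99.6308,79.7204) → (59.4628,64.8954) → (32.9509,98.5162) → (56.7335,134.1200) → (97.9440,122.5035) → (99.6308,79.7204). Closed: final G1 returns to the first vertex.

**Shape 4** — `<path>` closed polygon, stroke `#000000` → cut (S918, F1509). Machine vertices: (18.2771,149.8432) → (71.7549,116.2740) → (86.5353,35.9014) → (105.9124,103.5569) → (18.2771,149.8432). Closed: final G1 returns to the first vertex.

(bCNC post)
(Date: synthetic)
G21
G90
G0 X60.9698 Y158.6679
M3 S918
G01 X63.5410 Y135.9845 F1509
G01 X40.8576 Y133.4133
G01 X38.2864 Y156.0967
G01 X60.9698 Y158.6679
M5
G0 X113.7949 Y152.9306
M3 S918
G01 X124.7295 Y146.8733 F1509
G01 X126.8113 Y134.5476
G01 X118.4727 Y125.2350
G01 X105.9927 Y125.9481
G01 X98.7692 Y136.1500
G01 X102.2414 Y148.1583
G01 X113.7949 Y152.9306
M5
G0 X99.6308 Y79.7204
M3 S918
G01 X59.4628 Y64.8954 F1509
G01 X32.9509 Y98.5162
G01 X56.7335 Y134.1200
G01 X97.9440 Y122.5035
G01 X99.6308 Y79.7204
M5
G0 X18.2771 Y149.8432
M3 S918
G01 X71.7549 Y116.2740 F1509
G01 X86.5353 Y35.9014
G01 X105.9124 Y103.5569
G01 X18.2771 Y149.8432
M5
G0 X0.0000 Y0.0000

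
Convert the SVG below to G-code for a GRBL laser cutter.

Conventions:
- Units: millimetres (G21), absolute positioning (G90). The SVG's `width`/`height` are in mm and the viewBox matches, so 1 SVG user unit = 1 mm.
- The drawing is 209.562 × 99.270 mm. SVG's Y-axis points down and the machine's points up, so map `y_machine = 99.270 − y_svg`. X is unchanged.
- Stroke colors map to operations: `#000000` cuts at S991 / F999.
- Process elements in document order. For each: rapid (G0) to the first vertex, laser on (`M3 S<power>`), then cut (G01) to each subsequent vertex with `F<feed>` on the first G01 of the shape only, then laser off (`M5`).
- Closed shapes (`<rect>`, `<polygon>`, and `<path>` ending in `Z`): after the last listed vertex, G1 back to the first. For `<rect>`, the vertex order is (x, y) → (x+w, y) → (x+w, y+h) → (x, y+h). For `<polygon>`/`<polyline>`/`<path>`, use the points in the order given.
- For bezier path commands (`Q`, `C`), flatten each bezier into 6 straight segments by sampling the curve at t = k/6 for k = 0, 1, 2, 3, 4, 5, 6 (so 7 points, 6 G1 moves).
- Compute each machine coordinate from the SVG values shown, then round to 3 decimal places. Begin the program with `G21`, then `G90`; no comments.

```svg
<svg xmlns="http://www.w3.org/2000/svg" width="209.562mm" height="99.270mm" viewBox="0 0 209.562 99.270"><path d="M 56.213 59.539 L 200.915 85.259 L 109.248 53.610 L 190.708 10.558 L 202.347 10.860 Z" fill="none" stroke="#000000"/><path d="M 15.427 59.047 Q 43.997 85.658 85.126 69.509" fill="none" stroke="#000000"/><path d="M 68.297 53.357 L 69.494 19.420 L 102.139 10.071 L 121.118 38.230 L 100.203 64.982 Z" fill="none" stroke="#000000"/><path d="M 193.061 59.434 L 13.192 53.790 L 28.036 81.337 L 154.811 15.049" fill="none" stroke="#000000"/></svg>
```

1 u = 1 mm; y_m = 99.270 − y.

[1] `<path>` closed polygon, #000000→cut S991 F999: (56.213,39.731) → (200.915,14.011) → (109.248,45.660) → (190.708,88.712) → (202.347,88.410) → (56.213,39.731) (closed)

[2] `<path>` quadratic bezier, #000000→cut S991 F999: (15.427,40.223) → (25.299,32.540) → (35.869,27.233) → (47.137,24.302) → (59.102,23.746) → (71.765,25.566) → (85.126,29.761)

[3] `<path>` regular polygon, #000000→cut S991 F999: (68.297,45.913) → (69.494,79.850) → (102.139,89.199) → (121.118,61.040) → (100.203,34.288) → (68.297,45.913) (closed)

[4] `<path>` open polyline, #000000→cut S991 F999: (193.061,39.836) → (13.192,45.480) → (28.036,17.933) → (154.811,84.221)

G21
G90
G0 X56.213 Y39.731
M3 S991
G01 X200.915 Y14.011 F999
G01 X109.248 Y45.660
G01 X190.708 Y88.712
G01 X202.347 Y88.410
G01 X56.213 Y39.731
M5
G0 X15.427 Y40.223
M3 S991
G01 X25.299 Y32.540 F999
G01 X35.869 Y27.233
G01 X47.137 Y24.302
G01 X59.102 Y23.746
G01 X71.765 Y25.566
G01 X85.126 Y29.761
M5
G0 X68.297 Y45.913
M3 S991
G01 X69.494 Y79.850 F999
G01 X102.139 Y89.199
G01 X121.118 Y61.040
G01 X100.203 Y34.288
G01 X68.297 Y45.913
M5
G0 X193.061 Y39.836
M3 S991
G01 X13.192 Y45.480 F999
G01 X28.036 Y17.933
G01 X154.811 Y84.221
M5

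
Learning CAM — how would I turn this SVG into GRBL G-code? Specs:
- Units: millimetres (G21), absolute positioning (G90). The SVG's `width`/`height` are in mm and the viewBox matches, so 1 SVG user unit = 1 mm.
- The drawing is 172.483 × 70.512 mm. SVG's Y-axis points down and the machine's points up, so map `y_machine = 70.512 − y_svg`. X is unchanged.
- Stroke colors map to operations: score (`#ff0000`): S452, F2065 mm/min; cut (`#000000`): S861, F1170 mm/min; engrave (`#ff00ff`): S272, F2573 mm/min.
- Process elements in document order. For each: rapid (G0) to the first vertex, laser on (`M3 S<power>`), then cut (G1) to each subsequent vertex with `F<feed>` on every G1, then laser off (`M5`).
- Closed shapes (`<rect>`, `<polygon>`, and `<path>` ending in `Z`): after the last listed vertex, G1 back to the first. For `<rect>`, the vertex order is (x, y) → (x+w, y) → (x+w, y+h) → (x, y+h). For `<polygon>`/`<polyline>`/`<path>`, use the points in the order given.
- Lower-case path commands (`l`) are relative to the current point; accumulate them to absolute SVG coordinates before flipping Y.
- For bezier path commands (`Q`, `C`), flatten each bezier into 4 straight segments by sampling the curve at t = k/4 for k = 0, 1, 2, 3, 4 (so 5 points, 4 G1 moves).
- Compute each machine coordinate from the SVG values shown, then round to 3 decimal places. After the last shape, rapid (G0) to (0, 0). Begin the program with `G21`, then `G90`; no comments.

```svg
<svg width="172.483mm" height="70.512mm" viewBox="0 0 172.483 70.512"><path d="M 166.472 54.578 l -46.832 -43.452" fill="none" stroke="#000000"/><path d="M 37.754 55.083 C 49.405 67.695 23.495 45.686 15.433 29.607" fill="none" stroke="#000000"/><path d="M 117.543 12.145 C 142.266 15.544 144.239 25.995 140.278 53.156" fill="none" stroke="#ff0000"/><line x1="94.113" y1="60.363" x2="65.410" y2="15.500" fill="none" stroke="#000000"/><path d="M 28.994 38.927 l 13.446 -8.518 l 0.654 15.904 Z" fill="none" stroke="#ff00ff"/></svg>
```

Since the viewBox matches the mm dimensions, user units are millimetres directly. The only transform is the Y-flip y_m = 70.512 − y_svg.

Shape 1 is a line segment drawn with `<path>`. Its stroke #000000 means cut at S861, F1170. After flipping Y the toolpath is (166.472,15.934) → (119.640,59.386).

Shape 2 is a cubic bezier drawn with `<path>`. Its stroke #000000 means cut at S861, F1170. After flipping Y the toolpath is (37.754,15.429) → (40.315,11.828) → (33.986,17.408) → (23.960,28.367) → (15.433,40.905).

Shape 3 is a cubic bezier drawn with `<path>`. Its stroke #ff0000 means score at S452, F2065. After flipping Y the toolpath is (117.543,58.367) → (132.082,54.345) → (139.667,46.772) → (141.873,34.745) → (140.278,17.356).

Shape 4 is a line segment drawn with `<line>`. Its stroke #000000 means cut at S861, F1170. After flipping Y the toolpath is (94.113,10.149) → (65.410,55.012).

Shape 5 is a regular polygon drawn with `<path>`. Its stroke #ff00ff means engrave at S272, F2573. After flipping Y the toolpath is (28.994,31.585) → (42.440,40.103) → (43.094,24.199) → (28.994,31.585), returning to the start.

G21
G90
G0 X166.472 Y15.934
M3 S861
G1 X119.640 Y59.386 F1170
M5
G0 X37.754 Y15.429
M3 S861
G1 X40.315 Y11.828 F1170
G1 X33.986 Y17.408 F1170
G1 X23.960 Y28.367 F1170
G1 X15.433 Y40.905 F1170
M5
G0 X117.543 Y58.367
M3 S452
G1 X132.082 Y54.345 F2065
G1 X139.667 Y46.772 F2065
G1 X141.873 Y34.745 F2065
G1 X140.278 Y17.356 F2065
M5
G0 X94.113 Y10.149
M3 S861
G1 X65.410 Y55.012 F1170
M5
G0 X28.994 Y31.585
M3 S272
G1 X42.440 Y40.103 F2573
G1 X43.094 Y24.199 F2573
G1 X28.994 Y31.585 F2573
M5
G0 X0.000 Y0.000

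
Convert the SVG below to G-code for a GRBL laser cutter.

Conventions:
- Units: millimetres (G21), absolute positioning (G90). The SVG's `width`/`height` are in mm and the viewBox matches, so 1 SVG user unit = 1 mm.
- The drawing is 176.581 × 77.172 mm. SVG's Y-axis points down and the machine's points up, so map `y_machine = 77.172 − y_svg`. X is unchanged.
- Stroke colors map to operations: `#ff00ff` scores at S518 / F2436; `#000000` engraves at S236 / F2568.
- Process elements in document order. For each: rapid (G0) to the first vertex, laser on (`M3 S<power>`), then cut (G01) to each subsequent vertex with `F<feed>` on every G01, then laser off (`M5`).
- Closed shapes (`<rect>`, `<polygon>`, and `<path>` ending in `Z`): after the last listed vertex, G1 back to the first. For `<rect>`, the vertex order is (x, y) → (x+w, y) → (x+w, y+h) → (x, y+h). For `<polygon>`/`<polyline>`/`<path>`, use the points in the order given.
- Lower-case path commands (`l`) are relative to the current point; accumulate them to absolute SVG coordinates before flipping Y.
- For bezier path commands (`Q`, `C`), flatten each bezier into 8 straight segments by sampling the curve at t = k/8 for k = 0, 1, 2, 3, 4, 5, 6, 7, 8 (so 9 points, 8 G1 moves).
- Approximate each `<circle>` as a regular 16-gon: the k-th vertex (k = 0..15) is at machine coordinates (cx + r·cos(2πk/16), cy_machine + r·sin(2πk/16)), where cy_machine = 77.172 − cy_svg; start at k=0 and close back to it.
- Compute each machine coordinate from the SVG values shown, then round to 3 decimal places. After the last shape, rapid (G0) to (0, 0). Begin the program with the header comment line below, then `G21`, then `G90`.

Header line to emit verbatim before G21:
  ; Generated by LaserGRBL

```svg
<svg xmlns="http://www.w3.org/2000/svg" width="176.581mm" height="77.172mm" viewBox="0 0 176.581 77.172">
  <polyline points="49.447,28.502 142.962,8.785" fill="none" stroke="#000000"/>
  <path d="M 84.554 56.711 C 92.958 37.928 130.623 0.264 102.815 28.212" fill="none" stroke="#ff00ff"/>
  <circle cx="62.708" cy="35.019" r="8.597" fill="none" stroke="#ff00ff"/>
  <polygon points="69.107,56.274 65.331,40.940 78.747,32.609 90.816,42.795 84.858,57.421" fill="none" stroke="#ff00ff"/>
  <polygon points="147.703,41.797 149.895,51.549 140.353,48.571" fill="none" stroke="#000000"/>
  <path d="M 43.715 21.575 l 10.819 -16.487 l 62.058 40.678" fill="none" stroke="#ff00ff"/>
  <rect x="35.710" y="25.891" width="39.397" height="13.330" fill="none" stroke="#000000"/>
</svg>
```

; Generated by LaserGRBL
G21
G90
G0 X49.447 Y48.670
M3 S236
G01 X142.962 Y68.387 F2568
M5
G0 X84.554 Y20.461
M3 S518
G01 X88.892 Y28.225 F2436
G01 X94.863 Y36.768 F2436
G01 X101.357 Y45.102 F2436
G01 X107.264 Y52.235 F2436
G01 X111.473 Y57.177 F2436
G01 X112.875 Y58.939 F2436
G01 X110.359 Y56.530 F2436
G01 X102.815 Y48.960 F2436
M5
G0 X71.305 Y42.153
M3 S518
G01 X70.651 Y45.443 F2436
G01 X68.787 Y48.232 F2436
G01 X65.998 Y50.096 F2436
G01 X62.708 Y50.750 F2436
G01 X59.418 Y50.096 F2436
G01 X56.629 Y48.232 F2436
G01 X54.765 Y45.443 F2436
G01 X54.111 Y42.153 F2436
G01 X54.765 Y38.863 F2436
G01 X56.629 Y36.074 F2436
G01 X59.418 Y34.210 F2436
G01 X62.708 Y33.556 F2436
G01 X65.998 Y34.210 F2436
G01 X68.787 Y36.074 F2436
G01 X70.651 Y38.863 F2436
G01 X71.305 Y42.153 F2436
M5
G0 X69.107 Y20.898
M3 S518
G01 X65.331 Y36.232 F2436
G01 X78.747 Y44.563 F2436
G01 X90.816 Y34.377 F2436
G01 X84.858 Y19.751 F2436
G01 X69.107 Y20.898 F2436
M5
G0 X147.703 Y35.375
M3 S236
G01 X149.895 Y25.623 F2568
G01 X140.353 Y28.601 F2568
G01 X147.703 Y35.375 F2568
M5
G0 X43.715 Y55.597
M3 S518
G01 X54.534 Y72.084 F2436
G01 X116.592 Y31.406 F2436
M5
G0 X35.710 Y51.281
M3 S236
G01 X75.107 Y51.281 F2568
G01 X75.107 Y37.951 F2568
G01 X35.710 Y37.951 F2568
G01 X35.710 Y51.281 F2568
M5
G0 X0.000 Y0.000

1 u = 1 mm; y_m = 77.172 − y.

[1] `<polyline>` line segment, #000000→engrave S236 F2568: (49.447,48.670) → (142.962,68.387)

[2] `<path>` cubic bezier, #ff00ff→score S518 F2436: (84.554,20.461) → (88.892,28.225) → (94.863,36.768) → (101.357,45.102) → (107.264,52.235) → (111.473,57.177) → (112.875,58.939) → (110.359,56.530) → (102.815,48.960)

[3] `<circle>` circle, #ff00ff→score S518 F2436: (71.305,42.153) → (70.651,45.443) → (68.787,48.232) → (65.998,50.096) → (62.708,50.750) → (59.418,50.096) → (56.629,48.232) → (54.765,45.443) → (54.111,42.153) → (54.765,38.863) → (56.629,36.074) → (59.418,34.210) → (62.708,33.556) → (65.998,34.210) → (68.787,36.074) → (70.651,38.863) → (71.305,42.153) (closed)

[4] `<polygon>` regular polygon, #ff00ff→score S518 F2436: (69.107,20.898) → (65.331,36.232) → (78.747,44.563) → (90.816,34.377) → (84.858,19.751) → (69.107,20.898) (closed)

[5] `<polygon>` regular polygon, #000000→engrave S236 F2568: (147.703,35.375) → (149.895,25.623) → (140.353,28.601) → (147.703,35.375) (closed)

[6] `<path>` open polyline, #ff00ff→score S518 F2436: (43.715,55.597) → (54.534,72.084) → (116.592,31.406)

[7] `<rect>` rectangle, #000000→engrave S236 F2568: (35.710,51.281) → (75.107,51.281) → (75.107,37.951) → (35.710,37.951) → (35.710,51.281) (closed)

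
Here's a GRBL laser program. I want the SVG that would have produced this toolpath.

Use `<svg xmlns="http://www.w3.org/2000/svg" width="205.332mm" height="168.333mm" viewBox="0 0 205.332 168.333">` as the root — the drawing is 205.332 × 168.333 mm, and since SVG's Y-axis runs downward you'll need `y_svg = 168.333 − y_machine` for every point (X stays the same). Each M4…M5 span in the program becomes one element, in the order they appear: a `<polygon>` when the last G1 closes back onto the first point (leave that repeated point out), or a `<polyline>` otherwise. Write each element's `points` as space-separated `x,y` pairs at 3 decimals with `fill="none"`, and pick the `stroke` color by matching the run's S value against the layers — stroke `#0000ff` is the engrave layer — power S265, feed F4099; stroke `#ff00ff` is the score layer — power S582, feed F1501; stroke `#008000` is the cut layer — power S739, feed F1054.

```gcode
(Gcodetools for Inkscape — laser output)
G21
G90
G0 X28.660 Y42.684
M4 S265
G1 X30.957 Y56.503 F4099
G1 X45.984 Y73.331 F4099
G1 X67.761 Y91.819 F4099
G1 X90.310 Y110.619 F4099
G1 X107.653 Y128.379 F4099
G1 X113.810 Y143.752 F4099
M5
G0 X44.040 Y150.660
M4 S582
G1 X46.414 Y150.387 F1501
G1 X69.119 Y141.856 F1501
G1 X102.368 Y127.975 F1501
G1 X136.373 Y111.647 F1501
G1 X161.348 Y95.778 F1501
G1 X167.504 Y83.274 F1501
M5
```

<svg xmlns="http://www.w3.org/2000/svg" width="205.332mm" height="168.333mm" viewBox="0 0 205.332 168.333">
  <polyline points="28.660,125.649 30.957,111.830 45.984,95.002 67.761,76.514 90.310,57.714 107.653,39.954 113.810,24.581" fill="none" stroke="#0000ff"/>
  <polyline points="44.040,17.673 46.414,17.946 69.119,26.477 102.368,40.358 136.373,56.686 161.348,72.555 167.504,85.059" fill="none" stroke="#ff00ff"/>
</svg>

y_svg = 168.333 − y_m.

[1] S265→`#0000ff` (engrave); open run; points: 28.660,125.649 30.957,111.830 45.984,95.002 67.761,76.514 90.310,57.714 107.653,39.954 113.810,24.581

[2] S582→`#ff00ff` (score); open run; points: 44.040,17.673 46.414,17.946 69.119,26.477 102.368,40.358 136.373,56.686 161.348,72.555 167.504,85.059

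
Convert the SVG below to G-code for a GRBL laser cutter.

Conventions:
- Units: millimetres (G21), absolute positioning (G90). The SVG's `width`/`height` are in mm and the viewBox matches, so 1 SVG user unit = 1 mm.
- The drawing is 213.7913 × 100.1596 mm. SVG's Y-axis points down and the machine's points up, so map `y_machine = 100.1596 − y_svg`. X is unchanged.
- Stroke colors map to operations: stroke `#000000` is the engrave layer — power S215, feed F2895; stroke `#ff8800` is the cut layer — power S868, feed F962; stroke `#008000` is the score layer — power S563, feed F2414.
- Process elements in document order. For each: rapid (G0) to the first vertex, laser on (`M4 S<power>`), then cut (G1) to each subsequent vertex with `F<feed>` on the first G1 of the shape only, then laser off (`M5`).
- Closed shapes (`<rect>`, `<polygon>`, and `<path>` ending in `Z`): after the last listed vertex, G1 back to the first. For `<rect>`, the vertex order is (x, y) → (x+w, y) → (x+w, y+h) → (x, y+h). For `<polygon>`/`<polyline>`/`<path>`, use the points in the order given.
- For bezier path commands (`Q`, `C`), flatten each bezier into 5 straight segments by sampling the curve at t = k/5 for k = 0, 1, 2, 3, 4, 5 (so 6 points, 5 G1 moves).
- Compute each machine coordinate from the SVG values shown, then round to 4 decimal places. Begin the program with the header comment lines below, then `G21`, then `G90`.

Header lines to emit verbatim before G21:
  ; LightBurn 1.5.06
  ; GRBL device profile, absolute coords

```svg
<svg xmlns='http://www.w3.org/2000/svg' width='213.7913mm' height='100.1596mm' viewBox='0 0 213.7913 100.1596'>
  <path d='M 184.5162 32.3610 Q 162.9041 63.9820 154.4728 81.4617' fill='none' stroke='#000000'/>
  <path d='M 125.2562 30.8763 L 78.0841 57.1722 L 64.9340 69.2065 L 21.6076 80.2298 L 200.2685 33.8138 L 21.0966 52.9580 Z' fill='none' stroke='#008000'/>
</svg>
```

1 u = 1 mm; y_m = 100.1596 − y.

[1] `<path>` quadratic bezier, #000000→engrave S215 F2895: (184.5162,67.7986) → (176.3986,55.7159) → (169.3354,44.7644) → (163.3268,34.9443) → (158.3726,26.2554) → (154.4728,18.6979)

[2] `<path>` closed polygon, #008000→score S563 F2414: (125.2562,69.2833) → (78.0841,42.9874) → (64.9340,30.9531) → (21.6076,19.9298) → (200.2685,66.3458) → (21.0966,47.2016) → (125.2562,69.2833) (closed)

; LightBurn 1.5.06
; GRBL device profile, absolute coords
G21
G90
G0 X184.5162 Y67.7986
M4 S215
G1 X176.3986 Y55.7159 F2895
G1 X169.3354 Y44.7644
G1 X163.3268 Y34.9443
G1 X158.3726 Y26.2554
G1 X154.4728 Y18.6979
M5
G0 X125.2562 Y69.2833
M4 S563
G1 X78.0841 Y42.9874 F2414
G1 X64.9340 Y30.9531
G1 X21.6076 Y19.9298
G1 X200.2685 Y66.3458
G1 X21.0966 Y47.2016
G1 X125.2562 Y69.2833
M5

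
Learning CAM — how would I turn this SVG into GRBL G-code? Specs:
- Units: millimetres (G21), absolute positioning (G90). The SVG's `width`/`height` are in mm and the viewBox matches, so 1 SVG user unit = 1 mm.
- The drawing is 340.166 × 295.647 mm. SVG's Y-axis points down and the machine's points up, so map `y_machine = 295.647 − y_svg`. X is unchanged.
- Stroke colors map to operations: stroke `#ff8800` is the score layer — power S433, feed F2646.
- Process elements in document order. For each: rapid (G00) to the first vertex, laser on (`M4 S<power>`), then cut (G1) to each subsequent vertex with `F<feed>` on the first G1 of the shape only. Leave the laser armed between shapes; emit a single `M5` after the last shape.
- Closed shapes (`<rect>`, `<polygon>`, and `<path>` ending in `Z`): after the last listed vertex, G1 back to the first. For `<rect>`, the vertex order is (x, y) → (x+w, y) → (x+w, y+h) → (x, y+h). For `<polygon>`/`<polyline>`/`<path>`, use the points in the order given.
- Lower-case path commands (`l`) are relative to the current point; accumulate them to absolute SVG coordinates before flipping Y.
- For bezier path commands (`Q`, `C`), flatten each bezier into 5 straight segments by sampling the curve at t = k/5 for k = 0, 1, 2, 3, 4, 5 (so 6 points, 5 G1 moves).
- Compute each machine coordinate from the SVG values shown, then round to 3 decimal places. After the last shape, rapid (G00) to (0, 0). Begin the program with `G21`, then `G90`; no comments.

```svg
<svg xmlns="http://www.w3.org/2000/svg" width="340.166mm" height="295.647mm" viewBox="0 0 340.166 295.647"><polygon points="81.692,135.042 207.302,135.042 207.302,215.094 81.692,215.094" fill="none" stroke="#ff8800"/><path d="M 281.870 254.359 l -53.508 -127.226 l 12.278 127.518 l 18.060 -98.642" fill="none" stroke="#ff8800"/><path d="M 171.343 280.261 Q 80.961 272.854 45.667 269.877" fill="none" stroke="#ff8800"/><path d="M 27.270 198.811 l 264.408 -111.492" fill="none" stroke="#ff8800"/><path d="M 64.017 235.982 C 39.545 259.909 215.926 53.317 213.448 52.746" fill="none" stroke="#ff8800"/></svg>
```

1 u = 1 mm; y_m = 295.647 − y.

[1] `<polygon>` rectangle, #ff8800→score S433 F2646: (81.692,160.605) → (207.302,160.605) → (207.302,80.553) → (81.692,80.553) → (81.692,160.605) (closed)

[2] `<path>` open polyline, #ff8800→score S433 F2646: (281.870,41.288) → (228.362,168.514) → (240.640,40.996) → (258.700,139.638)

[3] `<path>` quadratic bezier, #ff8800→score S433 F2646: (171.343,15.386) → (137.394,18.172) → (107.851,20.603) → (82.716,22.680) → (61.988,24.402) → (45.667,25.770)

[4] `<path>` line segment, #ff8800→score S433 F2646: (27.270,96.836) → (291.678,208.328)

[5] `<path>` cubic bezier, #ff8800→score S433 F2646: (64.017,59.665) → (70.398,69.479) → (106.758,113.663) → (154.871,171.264) → (196.509,221.328) → (213.448,242.901)

G21
G90
G00 X81.692 Y160.605
M4 S433
G1 X207.302 Y160.605 F2646
G1 X207.302 Y80.553
G1 X81.692 Y80.553
G1 X81.692 Y160.605
G00 X281.870 Y41.288
M4 S433
G1 X228.362 Y168.514 F2646
G1 X240.640 Y40.996
G1 X258.700 Y139.638
G00 X171.343 Y15.386
M4 S433
G1 X137.394 Y18.172 F2646
G1 X107.851 Y20.603
G1 X82.716 Y22.680
G1 X61.988 Y24.402
G1 X45.667 Y25.770
G00 X27.270 Y96.836
M4 S433
G1 X291.678 Y208.328 F2646
G00 X64.017 Y59.665
M4 S433
G1 X70.398 Y69.479 F2646
G1 X106.758 Y113.663
G1 X154.871 Y171.264
G1 X196.509 Y221.328
G1 X213.448 Y242.901
M5
G00 X0.000 Y0.000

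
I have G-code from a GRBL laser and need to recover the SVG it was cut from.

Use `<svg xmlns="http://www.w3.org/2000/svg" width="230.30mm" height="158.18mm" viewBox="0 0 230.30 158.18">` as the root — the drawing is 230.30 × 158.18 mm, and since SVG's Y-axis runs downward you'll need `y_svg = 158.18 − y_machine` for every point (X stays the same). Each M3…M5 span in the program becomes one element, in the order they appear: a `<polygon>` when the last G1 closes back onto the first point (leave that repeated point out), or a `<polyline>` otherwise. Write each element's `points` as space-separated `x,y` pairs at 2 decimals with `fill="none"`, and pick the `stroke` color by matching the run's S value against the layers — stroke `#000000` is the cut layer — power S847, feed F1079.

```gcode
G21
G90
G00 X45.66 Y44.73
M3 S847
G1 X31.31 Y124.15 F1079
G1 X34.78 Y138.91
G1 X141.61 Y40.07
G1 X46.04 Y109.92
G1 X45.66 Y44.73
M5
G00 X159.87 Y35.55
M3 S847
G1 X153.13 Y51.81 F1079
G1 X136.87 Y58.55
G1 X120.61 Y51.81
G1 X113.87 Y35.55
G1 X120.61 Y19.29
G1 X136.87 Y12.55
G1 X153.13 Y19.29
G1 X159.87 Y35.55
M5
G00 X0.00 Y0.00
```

y_svg = 158.18 − y_m. Every run uses S847, so all elements get stroke `#000000` (cut).

[1] closed run; points: 45.66,113.45 31.31,34.03 34.78,19.27 141.61,118.11 46.04,48.26

[2] closed run; points: 159.87,122.63 153.13,106.37 136.87,99.63 120.61,106.37 113.87,122.63 120.61,138.89 136.87,145.63 153.13,138.89

<svg xmlns="http://www.w3.org/2000/svg" width="230.30mm" height="158.18mm" viewBox="0 0 230.30 158.18">
  <polygon points="45.66,113.45 31.31,34.03 34.78,19.27 141.61,118.11 46.04,48.26" fill="none" stroke="#000000"/>
  <polygon points="159.87,122.63 153.13,106.37 136.87,99.63 120.61,106.37 113.87,122.63 120.61,138.89 136.87,145.63 153.13,138.89" fill="none" stroke="#000000"/>
</svg>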